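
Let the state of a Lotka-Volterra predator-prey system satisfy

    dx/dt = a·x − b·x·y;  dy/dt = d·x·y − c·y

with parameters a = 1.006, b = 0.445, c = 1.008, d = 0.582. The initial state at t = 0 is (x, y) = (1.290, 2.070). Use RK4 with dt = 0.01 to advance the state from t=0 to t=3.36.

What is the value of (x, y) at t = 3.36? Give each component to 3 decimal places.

t=0.000: state=(1.290, 2.070)
step 1 (dt=0.01): k1=(0.109, -0.532), k2=(0.111, -0.531), k3=(0.111, -0.531), k4=(0.113, -0.530); state += dt/6·(k1+2k2+2k3+k4)
t=0.010: state=(1.291, 2.065)
t=0.020: state=(1.292, 2.059)
t=0.030: state=(1.293, 2.054)
continuing one RK4 step at a time; state shown every 20 steps (Δt=0.2):
t=0.200: state=(1.318, 1.969)
t=0.400: state=(1.358, 1.881)
t=0.600: state=(1.410, 1.806)
t=0.800: state=(1.472, 1.746)
t=1.000: state=(1.544, 1.701)
t=1.200: state=(1.626, 1.672)
t=1.400: state=(1.714, 1.659)
t=1.600: state=(1.808, 1.665)
t=1.800: state=(1.905, 1.689)
t=2.000: state=(2.001, 1.733)
t=2.200: state=(2.091, 1.798)
t=2.400: state=(2.171, 1.884)
t=2.600: state=(2.235, 1.990)
t=2.800: state=(2.277, 2.116)
t=3.000: state=(2.292, 2.257)
t=3.200: state=(2.278, 2.408)
t=3.360: state=(2.244, 2.530)

(x, y) = (2.244, 2.530)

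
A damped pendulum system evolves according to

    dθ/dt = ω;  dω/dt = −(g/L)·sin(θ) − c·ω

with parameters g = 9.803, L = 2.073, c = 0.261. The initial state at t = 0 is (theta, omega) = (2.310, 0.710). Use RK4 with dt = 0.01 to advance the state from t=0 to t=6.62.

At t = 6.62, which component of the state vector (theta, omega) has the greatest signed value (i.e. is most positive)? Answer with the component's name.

largest component: omega

t=0.000: state=(2.310, 0.710)
step 1 (dt=0.01): k1=(0.710, -3.680), k2=(0.692, -3.664), k3=(0.692, -3.664), k4=(0.673, -3.648); state += dt/6·(k1+2k2+2k3+k4)
t=0.010: state=(2.317, 0.673)
t=0.020: state=(2.323, 0.637)
t=0.030: state=(2.330, 0.601)
continuing one RK4 step at a time; state shown every 25 steps (Δt=0.25):
t=0.250: state=(2.379, -0.139)
t=0.500: state=(2.243, -0.962)
t=0.750: state=(1.889, -1.893)
t=1.000: state=(1.289, -2.900)
t=1.250: state=(0.465, -3.579)
t=1.500: state=(-0.424, -3.365)
t=1.750: state=(-1.148, -2.340)
t=2.000: state=(-1.575, -1.075)
t=2.250: state=(-1.691, 0.132)
t=2.500: state=(-1.515, 1.265)
t=2.750: state=(-1.068, 2.282)
t=3.000: state=(-0.407, 2.901)
t=3.250: state=(0.318, 2.760)
t=3.500: state=(0.913, 1.915)
t=3.750: state=(1.252, 0.775)
t=4.000: state=(1.300, -0.376)
t=4.250: state=(1.072, -1.420)
t=4.500: state=(0.613, -2.187)
t=4.750: state=(0.025, -2.404)
t=5.000: state=(-0.532, -1.955)
t=5.250: state=(-0.915, -1.061)
t=5.500: state=(-1.052, -0.028)
t=5.750: state=(-0.934, 0.944)
t=6.000: state=(-0.599, 1.685)
t=6.250: state=(-0.128, 1.986)
t=6.500: state=(0.347, 1.728)
t=6.620: state=(0.538, 1.434)
compare at T: theta=0.538, omega=1.434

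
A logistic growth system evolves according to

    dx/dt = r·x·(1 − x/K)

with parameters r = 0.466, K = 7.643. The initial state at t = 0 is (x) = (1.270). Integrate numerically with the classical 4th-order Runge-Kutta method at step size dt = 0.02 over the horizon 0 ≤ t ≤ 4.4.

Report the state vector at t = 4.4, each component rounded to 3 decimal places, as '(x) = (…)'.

(x) = (4.644)

t=0.000: state=(1.270)
step 1 (dt=0.02): k1=(0.493), k2=(0.495), k3=(0.495), k4=(0.497); state += dt/6·(k1+2k2+2k3+k4)
t=0.020: state=(1.280)
t=0.040: state=(1.290)
t=0.060: state=(1.300)
continuing one RK4 step at a time; state shown every 10 steps (Δt=0.2):
t=0.200: state=(1.372)
t=0.400: state=(1.480)
t=0.600: state=(1.594)
t=0.800: state=(1.715)
t=1.000: state=(1.842)
t=1.200: state=(1.976)
t=1.400: state=(2.115)
t=1.600: state=(2.261)
t=1.800: state=(2.412)
t=2.000: state=(2.568)
t=2.200: state=(2.730)
t=2.400: state=(2.895)
t=2.600: state=(3.065)
t=2.800: state=(3.237)
t=3.000: state=(3.412)
t=3.200: state=(3.589)
t=3.400: state=(3.767)
t=3.600: state=(3.945)
t=3.800: state=(4.122)
t=4.000: state=(4.298)
t=4.200: state=(4.473)
t=4.400: state=(4.644)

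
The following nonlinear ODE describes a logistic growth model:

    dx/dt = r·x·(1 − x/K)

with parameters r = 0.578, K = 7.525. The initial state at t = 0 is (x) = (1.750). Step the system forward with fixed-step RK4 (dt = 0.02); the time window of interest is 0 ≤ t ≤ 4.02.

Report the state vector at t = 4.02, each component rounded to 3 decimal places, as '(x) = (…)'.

t=0.000: state=(1.750)
step 1 (dt=0.02): k1=(0.776), k2=(0.779), k3=(0.779), k4=(0.781); state += dt/6·(k1+2k2+2k3+k4)
t=0.020: state=(1.766)
t=0.040: state=(1.781)
t=0.060: state=(1.797)
continuing one RK4 step at a time; state shown every 10 steps (Δt=0.2):
t=0.200: state=(1.910)
t=0.400: state=(2.079)
t=0.600: state=(2.258)
t=0.800: state=(2.445)
t=1.000: state=(2.639)
t=1.200: state=(2.840)
t=1.400: state=(3.048)
t=1.600: state=(3.259)
t=1.800: state=(3.474)
t=2.000: state=(3.691)
t=2.200: state=(3.909)
t=2.400: state=(4.125)
t=2.600: state=(4.339)
t=2.800: state=(4.549)
t=3.000: state=(4.755)
t=3.200: state=(4.954)
t=3.400: state=(5.146)
t=3.600: state=(5.330)
t=3.800: state=(5.505)
t=4.000: state=(5.671)
t=4.020: state=(5.687)

(x) = (5.687)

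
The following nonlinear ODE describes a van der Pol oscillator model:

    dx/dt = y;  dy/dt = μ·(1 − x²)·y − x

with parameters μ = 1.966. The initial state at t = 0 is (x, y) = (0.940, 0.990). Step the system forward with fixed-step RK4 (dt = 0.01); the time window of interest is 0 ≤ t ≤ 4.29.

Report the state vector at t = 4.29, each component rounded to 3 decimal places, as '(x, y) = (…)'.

(x, y) = (-1.610, 0.451)

t=0.000: state=(0.940, 0.990)
step 1 (dt=0.01): k1=(0.990, -0.713), k2=(0.986, -0.737), k3=(0.986, -0.737), k4=(0.983, -0.761); state += dt/6·(k1+2k2+2k3+k4)
t=0.010: state=(0.950, 0.983)
t=0.020: state=(0.960, 0.975)
t=0.030: state=(0.969, 0.966)
continuing one RK4 step at a time; state shown every 20 steps (Δt=0.2):
t=0.200: state=(1.118, 0.762)
t=0.400: state=(1.238, 0.433)
t=0.600: state=(1.292, 0.116)
t=0.800: state=(1.289, -0.139)
t=1.000: state=(1.240, -0.336)
t=1.200: state=(1.156, -0.504)
t=1.400: state=(1.039, -0.676)
t=1.600: state=(0.883, -0.892)
t=1.800: state=(0.675, -1.208)
t=2.000: state=(0.387, -1.719)
t=2.200: state=(-0.034, -2.546)
t=2.400: state=(-0.643, -3.505)
t=2.600: state=(-1.354, -3.250)
t=2.800: state=(-1.831, -1.465)
t=3.000: state=(-1.987, -0.268)
t=3.200: state=(-1.991, 0.152)
t=3.400: state=(-1.945, 0.286)
t=3.600: state=(-1.882, 0.339)
t=3.800: state=(-1.811, 0.371)
t=4.000: state=(-1.733, 0.401)
t=4.200: state=(-1.650, 0.434)
t=4.290: state=(-1.610, 0.451)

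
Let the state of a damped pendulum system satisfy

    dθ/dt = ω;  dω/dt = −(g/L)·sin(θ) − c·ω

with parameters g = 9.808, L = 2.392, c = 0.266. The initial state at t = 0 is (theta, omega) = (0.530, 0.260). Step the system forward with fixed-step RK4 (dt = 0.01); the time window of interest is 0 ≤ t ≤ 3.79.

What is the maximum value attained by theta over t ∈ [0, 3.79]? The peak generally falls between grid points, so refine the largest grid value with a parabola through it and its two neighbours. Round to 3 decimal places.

t=0.000: state=(0.530, 0.260)
step 1 (dt=0.01): k1=(0.260, -2.142), k2=(0.249, -2.144), k3=(0.249, -2.144), k4=(0.239, -2.145); state += dt/6·(k1+2k2+2k3+k4)
t=0.010: state=(0.532, 0.239)
t=0.020: state=(0.535, 0.217)
t=0.030: state=(0.537, 0.196)
continuing one RK4 step at a time; state shown every 20 steps (Δt=0.2):
t=0.200: state=(0.539, -0.165)
t=0.400: state=(0.467, -0.546)
t=0.600: state=(0.327, -0.829)
t=0.800: state=(0.144, -0.974)
t=1.000: state=(-0.052, -0.960)
t=1.200: state=(-0.229, -0.795)
t=1.400: state=(-0.362, -0.518)
t=1.600: state=(-0.432, -0.178)
t=1.800: state=(-0.433, 0.170)
t=2.000: state=(-0.367, 0.476)
t=2.200: state=(-0.248, 0.695)
t=2.400: state=(-0.097, 0.797)
t=2.600: state=(0.062, 0.768)
t=2.800: state=(0.203, 0.621)
t=3.000: state=(0.304, 0.385)
t=3.200: state=(0.354, 0.103)
t=3.400: state=(0.346, -0.179)
t=3.600: state=(0.285, -0.420)
t=3.790: state=(0.189, -0.579)
largest grid value and its neighbours: theta(0.110)=0.54561, theta(0.120)=0.54574, theta(0.130)=0.54566
parabola through these three points peaks at t≈0.121 with theta≈0.54574

max theta = 0.546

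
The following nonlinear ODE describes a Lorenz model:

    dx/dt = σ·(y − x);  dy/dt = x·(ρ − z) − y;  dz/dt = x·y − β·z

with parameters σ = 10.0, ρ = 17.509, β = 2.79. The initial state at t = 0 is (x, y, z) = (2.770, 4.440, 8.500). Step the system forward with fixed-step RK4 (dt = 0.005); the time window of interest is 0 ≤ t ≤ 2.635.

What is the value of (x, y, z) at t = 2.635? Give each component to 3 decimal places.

t=0.000: state=(2.770, 4.440, 8.500)
step 1 (dt=0.005): k1=(16.700, 20.515, -11.416), k2=(16.795, 20.920, -11.007), k3=(16.803, 20.918, -11.006), k4=(16.906, 21.324, -10.591); state += dt/6·(k1+2k2+2k3+k4)
t=0.005: state=(2.854, 4.545, 8.445)
t=0.010: state=(2.939, 4.653, 8.394)
t=0.015: state=(3.025, 4.766, 8.348)
continuing one RK4 step at a time; state shown every 20 steps (Δt=0.1):
t=0.100: state=(4.796, 7.306, 8.377)
t=0.200: state=(7.829, 11.225, 11.575)
t=0.300: state=(10.651, 12.149, 18.887)
t=0.400: state=(9.789, 6.735, 23.222)
t=0.500: state=(6.056, 2.462, 20.524)
t=0.600: state=(3.417, 1.778, 16.293)
t=0.700: state=(2.582, 2.421, 12.836)
t=0.800: state=(2.921, 3.722, 10.425)
t=0.900: state=(4.189, 5.951, 9.374)
t=1.000: state=(6.475, 9.240, 10.666)
t=1.100: state=(9.297, 11.739, 15.633)
t=1.200: state=(10.240, 9.298, 21.438)
t=1.300: state=(7.776, 4.445, 21.605)
t=1.400: state=(4.803, 2.525, 18.086)
t=1.500: state=(3.374, 2.725, 14.545)
t=1.600: state=(3.330, 3.825, 11.924)
t=1.700: state=(4.302, 5.749, 10.595)
t=1.800: state=(6.211, 8.537, 11.318)
t=1.900: state=(8.643, 10.867, 15.089)
t=2.000: state=(9.807, 9.546, 20.133)
t=2.100: state=(8.145, 5.498, 21.203)
t=2.200: state=(5.529, 3.319, 18.510)
t=2.300: state=(4.038, 3.263, 15.284)
t=2.400: state=(3.872, 4.258, 12.812)
t=2.500: state=(4.735, 6.052, 11.605)
t=2.600: state=(6.447, 8.485, 12.358)
t=2.635: state=(7.179, 9.301, 13.235)

(x, y, z) = (7.179, 9.301, 13.235)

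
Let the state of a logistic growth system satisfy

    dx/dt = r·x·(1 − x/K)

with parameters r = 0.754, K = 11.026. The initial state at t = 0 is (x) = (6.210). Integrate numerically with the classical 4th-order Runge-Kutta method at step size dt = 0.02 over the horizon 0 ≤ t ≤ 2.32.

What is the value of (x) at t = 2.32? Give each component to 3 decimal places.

(x) = (9.716)

t=0.000: state=(6.210)
step 1 (dt=0.02): k1=(2.045), k2=(2.043), k3=(2.043), k4=(2.041); state += dt/6·(k1+2k2+2k3+k4)
t=0.020: state=(6.251)
t=0.040: state=(6.292)
t=0.060: state=(6.332)
continuing one RK4 step at a time; state shown every 5 steps (Δt=0.1):
t=0.100: state=(6.413)
t=0.200: state=(6.614)
t=0.300: state=(6.812)
t=0.400: state=(7.007)
t=0.500: state=(7.197)
t=0.600: state=(7.384)
t=0.700: state=(7.565)
t=0.800: state=(7.742)
t=0.900: state=(7.913)
t=1.000: state=(8.078)
t=1.100: state=(8.238)
t=1.200: state=(8.392)
t=1.300: state=(8.541)
t=1.400: state=(8.683)
t=1.500: state=(8.819)
t=1.600: state=(8.949)
t=1.700: state=(9.073)
t=1.800: state=(9.191)
t=1.900: state=(9.304)
t=2.000: state=(9.411)
t=2.100: state=(9.512)
t=2.200: state=(9.608)
t=2.300: state=(9.698)
t=2.320: state=(9.716)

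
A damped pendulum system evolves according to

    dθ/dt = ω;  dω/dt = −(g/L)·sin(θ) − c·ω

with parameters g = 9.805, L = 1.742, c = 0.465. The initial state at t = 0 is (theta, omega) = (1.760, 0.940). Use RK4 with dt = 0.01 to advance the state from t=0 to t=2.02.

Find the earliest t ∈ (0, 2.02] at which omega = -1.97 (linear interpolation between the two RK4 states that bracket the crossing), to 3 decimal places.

t=0.000: state=(1.760, 0.940)
step 1 (dt=0.01): k1=(0.940, -5.965), k2=(0.910, -5.946), k3=(0.910, -5.947), k4=(0.881, -5.928); state += dt/6·(k1+2k2+2k3+k4)
t=0.010: state=(1.769, 0.881)
t=0.020: state=(1.778, 0.821)
t=0.030: state=(1.786, 0.763)
continuing one RK4 step at a time; state shown every 10 steps (Δt=0.1):
t=0.100: state=(1.825, 0.361)
t=0.200: state=(1.833, -0.186)
t=0.300: state=(1.788, -0.711)
t=0.400: state=(1.692, -1.220)
t=0.500: state=(1.545, -1.714)
t=0.550: state=(1.453, -1.952)
next step: t=0.560: state=(1.433, -1.998) — omega has crossed -1.97
linear interpolation between t=0.550 (-1.95172) and t=0.560 (-1.99837) → t≈0.554

t = 0.554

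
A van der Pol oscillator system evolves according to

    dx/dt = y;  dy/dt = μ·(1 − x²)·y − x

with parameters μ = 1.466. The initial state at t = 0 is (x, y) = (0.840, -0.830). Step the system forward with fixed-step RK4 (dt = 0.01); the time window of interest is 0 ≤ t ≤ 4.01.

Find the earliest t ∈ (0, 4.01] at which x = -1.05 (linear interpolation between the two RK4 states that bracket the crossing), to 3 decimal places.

t = 1.025

t=0.000: state=(0.840, -0.830)
step 1 (dt=0.01): k1=(-0.830, -1.198), k2=(-0.836, -1.205), k3=(-0.836, -1.205), k4=(-0.842, -1.212); state += dt/6·(k1+2k2+2k3+k4)
t=0.010: state=(0.832, -0.842)
t=0.020: state=(0.823, -0.854)
t=0.030: state=(0.815, -0.867)
continuing one RK4 step at a time; state shown every 20 steps (Δt=0.2):
t=0.200: state=(0.648, -1.105)
t=0.400: state=(0.391, -1.482)
t=0.600: state=(0.045, -2.006)
t=0.800: state=(-0.418, -2.613)
t=1.000: state=(-0.978, -2.875)
t=1.020: state=(-1.036, -2.853)
next step: t=1.030: state=(-1.064, -2.839) — x has crossed -1.05
linear interpolation between t=1.020 (-1.03559) and t=1.030 (-1.06406) → t≈1.025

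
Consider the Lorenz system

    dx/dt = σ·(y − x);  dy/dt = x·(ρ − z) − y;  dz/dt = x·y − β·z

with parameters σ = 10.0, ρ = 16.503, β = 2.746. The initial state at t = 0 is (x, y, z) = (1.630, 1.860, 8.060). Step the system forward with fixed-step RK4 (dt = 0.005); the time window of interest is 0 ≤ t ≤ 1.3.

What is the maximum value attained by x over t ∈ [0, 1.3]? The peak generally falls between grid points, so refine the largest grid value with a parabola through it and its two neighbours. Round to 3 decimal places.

max x = 11.026

t=0.000: state=(1.630, 1.860, 8.060)
step 1 (dt=0.005): k1=(2.300, 11.902, -19.101), k2=(2.540, 11.999, -18.910), k3=(2.536, 12.003, -18.910), k4=(2.773, 12.104, -18.719); state += dt/6·(k1+2k2+2k3+k4)
t=0.005: state=(1.643, 1.920, 7.965)
t=0.010: state=(1.658, 1.981, 7.873)
t=0.015: state=(1.675, 2.043, 7.782)
continuing one RK4 step at a time; state shown every 10 steps (Δt=0.05):
t=0.050: state=(1.856, 2.519, 7.203)
t=0.100: state=(2.289, 3.364, 6.563)
t=0.150: state=(2.941, 4.488, 6.199)
t=0.200: state=(3.853, 5.970, 6.233)
t=0.250: state=(5.072, 7.843, 6.876)
t=0.300: state=(6.615, 9.987, 8.441)
t=0.350: state=(8.379, 11.951, 11.244)
t=0.400: state=(10.027, 12.840, 15.228)
t=0.450: state=(10.971, 11.734, 19.438)
t=0.500: state=(10.679, 8.755, 22.220)
t=0.550: state=(9.181, 5.343, 22.645)
t=0.600: state=(7.101, 2.864, 21.269)
t=0.650: state=(5.130, 1.604, 19.153)
t=0.700: state=(3.634, 1.187, 16.969)
t=0.750: state=(2.666, 1.207, 14.961)
t=0.800: state=(2.135, 1.428, 13.186)
t=0.850: state=(1.924, 1.759, 11.643)
t=0.900: state=(1.948, 2.192, 10.326)
t=0.950: state=(2.159, 2.757, 9.237)
t=1.000: state=(2.547, 3.504, 8.395)
t=1.050: state=(3.125, 4.492, 7.846)
t=1.100: state=(3.926, 5.775, 7.685)
t=1.150: state=(4.984, 7.370, 8.069)
t=1.200: state=(6.305, 9.180, 9.226)
t=1.250: state=(7.811, 10.880, 11.381)
t=1.300: state=(9.260, 11.838, 14.517)
largest grid value and its neighbours: x(0.460)=11.02071, x(0.465)=11.02571, x(0.470)=11.01706
parabola through these three points peaks at t≈0.464 with x≈11.02583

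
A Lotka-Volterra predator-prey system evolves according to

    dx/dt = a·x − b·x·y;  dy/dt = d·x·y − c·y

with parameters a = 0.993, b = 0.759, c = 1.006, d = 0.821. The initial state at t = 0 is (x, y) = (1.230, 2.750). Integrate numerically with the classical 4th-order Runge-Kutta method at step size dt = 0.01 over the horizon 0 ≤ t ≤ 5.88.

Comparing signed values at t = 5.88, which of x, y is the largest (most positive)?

largest component: x

t=0.000: state=(1.230, 2.750)
step 1 (dt=0.01): k1=(-1.346, 0.011), k2=(-1.339, -0.005), k3=(-1.339, -0.005), k4=(-1.331, -0.020); state += dt/6·(k1+2k2+2k3+k4)
t=0.010: state=(1.217, 2.750)
t=0.020: state=(1.203, 2.750)
t=0.030: state=(1.190, 2.749)
continuing one RK4 step at a time; state shown every 20 steps (Δt=0.2):
t=0.200: state=(0.991, 2.696)
t=0.400: state=(0.811, 2.555)
t=0.600: state=(0.681, 2.360)
t=0.800: state=(0.590, 2.141)
t=1.000: state=(0.529, 1.918)
t=1.200: state=(0.490, 1.705)
t=1.400: state=(0.468, 1.508)
t=1.600: state=(0.461, 1.331)
t=1.800: state=(0.465, 1.174)
t=2.000: state=(0.479, 1.037)
t=2.200: state=(0.504, 0.919)
t=2.400: state=(0.539, 0.819)
t=2.600: state=(0.584, 0.734)
t=2.800: state=(0.641, 0.664)
t=3.000: state=(0.710, 0.606)
t=3.200: state=(0.793, 0.561)
t=3.400: state=(0.891, 0.527)
t=3.600: state=(1.005, 0.503)
t=3.800: state=(1.137, 0.490)
t=4.000: state=(1.287, 0.489)
t=4.200: state=(1.457, 0.501)
t=4.400: state=(1.643, 0.528)
t=4.600: state=(1.844, 0.575)
t=4.800: state=(2.051, 0.647)
t=5.000: state=(2.250, 0.754)
t=5.200: state=(2.421, 0.905)
t=5.400: state=(2.536, 1.113)
t=5.600: state=(2.561, 1.385)
t=5.800: state=(2.470, 1.714)
t=5.880: state=(2.400, 1.856)
compare at T: x=2.400, y=1.856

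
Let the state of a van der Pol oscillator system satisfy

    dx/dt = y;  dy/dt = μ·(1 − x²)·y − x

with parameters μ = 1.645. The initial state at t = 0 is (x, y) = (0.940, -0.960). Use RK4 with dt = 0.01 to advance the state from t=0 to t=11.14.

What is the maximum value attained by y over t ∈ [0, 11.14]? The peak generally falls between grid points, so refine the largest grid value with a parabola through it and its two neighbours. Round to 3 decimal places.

max y = 3.392

t=0.000: state=(0.940, -0.960)
step 1 (dt=0.01): k1=(-0.960, -1.124), k2=(-0.966, -1.134), k3=(-0.966, -1.134), k4=(-0.971, -1.145); state += dt/6·(k1+2k2+2k3+k4)
t=0.010: state=(0.930, -0.971)
t=0.020: state=(0.921, -0.983)
t=0.030: state=(0.911, -0.995)
continuing one RK4 step at a time; state shown every 50 steps (Δt=0.5):
t=0.500: state=(0.255, -1.960)
t=1.000: state=(-1.156, -3.231)
t=1.500: state=(-1.995, -0.248)
t=2.000: state=(-1.913, 0.359)
t=2.500: state=(-1.702, 0.477)
t=3.000: state=(-1.432, 0.615)
t=3.500: state=(-1.063, 0.900)
t=4.000: state=(-0.452, 1.692)
t=4.500: state=(0.828, 3.380)
t=5.000: state=(1.964, 0.641)
t=5.500: state=(1.956, -0.319)
t=6.000: state=(1.758, -0.452)
t=6.500: state=(1.504, -0.574)
t=7.000: state=(1.167, -0.806)
t=7.500: state=(0.639, -1.410)
t=8.000: state=(-0.433, -3.074)
t=8.500: state=(-1.844, -1.394)
t=9.000: state=(-1.991, 0.244)
t=9.500: state=(-1.812, 0.428)
t=10.000: state=(-1.572, 0.538)
t=10.500: state=(-1.260, 0.731)
t=11.000: state=(-0.797, 1.197)
t=11.140: state=(-0.613, 1.448)
largest grid value and its neighbours: y(4.520)=3.39153, y(4.530)=3.39167, y(4.540)=3.38794
parabola through these three points peaks at t≈4.525 with y≈3.39209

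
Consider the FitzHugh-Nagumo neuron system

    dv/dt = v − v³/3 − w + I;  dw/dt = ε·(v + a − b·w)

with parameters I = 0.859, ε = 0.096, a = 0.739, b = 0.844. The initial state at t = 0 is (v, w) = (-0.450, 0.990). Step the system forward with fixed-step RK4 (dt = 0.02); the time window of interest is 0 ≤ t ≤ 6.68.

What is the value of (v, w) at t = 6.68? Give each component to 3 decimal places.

(v, w) = (-1.350, 0.241)

t=0.000: state=(-0.450, 0.990)
step 1 (dt=0.02): k1=(-0.551, -0.052), k2=(-0.554, -0.053), k3=(-0.555, -0.053), k4=(-0.558, -0.053); state += dt/6·(k1+2k2+2k3+k4)
t=0.020: state=(-0.461, 0.989)
t=0.040: state=(-0.472, 0.988)
t=0.060: state=(-0.484, 0.987)
continuing one RK4 step at a time; state shown every 25 steps (Δt=0.5):
t=0.500: state=(-0.770, 0.957)
t=1.000: state=(-1.135, 0.909)
t=1.500: state=(-1.427, 0.847)
t=2.000: state=(-1.580, 0.777)
t=2.500: state=(-1.629, 0.705)
t=3.000: state=(-1.627, 0.635)
t=3.500: state=(-1.603, 0.568)
t=4.000: state=(-1.569, 0.506)
t=4.500: state=(-1.532, 0.448)
t=5.000: state=(-1.492, 0.394)
t=5.500: state=(-1.451, 0.343)
t=6.000: state=(-1.409, 0.297)
t=6.500: state=(-1.366, 0.255)
t=6.680: state=(-1.350, 0.241)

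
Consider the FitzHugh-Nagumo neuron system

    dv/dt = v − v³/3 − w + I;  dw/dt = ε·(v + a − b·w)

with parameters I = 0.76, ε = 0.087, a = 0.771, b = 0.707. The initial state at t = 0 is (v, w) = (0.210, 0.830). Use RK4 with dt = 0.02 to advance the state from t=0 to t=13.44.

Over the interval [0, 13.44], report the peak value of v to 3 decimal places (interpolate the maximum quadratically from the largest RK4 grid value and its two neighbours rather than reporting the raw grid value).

t=0.000: state=(0.210, 0.830)
step 1 (dt=0.02): k1=(0.137, 0.034), k2=(0.138, 0.034), k3=(0.138, 0.034), k4=(0.139, 0.034); state += dt/6·(k1+2k2+2k3+k4)
t=0.020: state=(0.213, 0.831)
t=0.040: state=(0.216, 0.831)
t=0.060: state=(0.218, 0.832)
continuing one RK4 step at a time; state shown every 25 steps (Δt=0.5):
t=0.500: state=(0.292, 0.849)
t=1.000: state=(0.409, 0.871)
t=1.500: state=(0.570, 0.898)
t=2.000: state=(0.776, 0.933)
t=2.500: state=(1.005, 0.976)
t=3.000: state=(1.210, 1.027)
t=3.500: state=(1.350, 1.084)
t=4.000: state=(1.420, 1.144)
t=4.500: state=(1.439, 1.203)
t=5.000: state=(1.428, 1.262)
t=5.500: state=(1.399, 1.317)
t=6.000: state=(1.359, 1.369)
t=6.500: state=(1.312, 1.418)
t=7.000: state=(1.260, 1.463)
t=7.500: state=(1.202, 1.505)
t=8.000: state=(1.138, 1.542)
t=8.500: state=(1.066, 1.576)
t=9.000: state=(0.983, 1.605)
t=9.500: state=(0.886, 1.630)
t=10.000: state=(0.765, 1.649)
t=10.500: state=(0.606, 1.661)
t=11.000: state=(0.383, 1.665)
t=11.500: state=(0.041, 1.658)
t=12.000: state=(-0.504, 1.631)
t=12.500: state=(-1.232, 1.578)
t=13.000: state=(-1.769, 1.497)
t=13.440: state=(-1.937, 1.416)
largest grid value and its neighbours: v(4.500)=1.43927, v(4.520)=1.43928, v(4.540)=1.43925
parabola through these three points peaks at t≈4.517 with v≈1.43928

max v = 1.439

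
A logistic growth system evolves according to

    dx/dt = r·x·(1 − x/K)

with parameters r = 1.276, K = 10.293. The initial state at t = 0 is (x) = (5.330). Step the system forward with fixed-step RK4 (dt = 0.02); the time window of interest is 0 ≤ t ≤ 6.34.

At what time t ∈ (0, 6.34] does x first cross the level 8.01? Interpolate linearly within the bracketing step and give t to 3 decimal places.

t=0.000: state=(5.330)
step 1 (dt=0.02): k1=(3.279), k2=(3.278), k3=(3.278), k4=(3.276); state += dt/6·(k1+2k2+2k3+k4)
t=0.020: state=(5.396)
t=0.040: state=(5.461)
t=0.060: state=(5.526)
continuing one RK4 step at a time; state shown every 25 steps (Δt=0.5):
t=0.500: state=(6.899)
t=0.920: state=(7.992)
next step: t=0.940: state=(8.038) — x has crossed 8.01
linear interpolation between t=0.920 (7.99229) and t=0.940 (8.03756) → t≈0.928

t = 0.928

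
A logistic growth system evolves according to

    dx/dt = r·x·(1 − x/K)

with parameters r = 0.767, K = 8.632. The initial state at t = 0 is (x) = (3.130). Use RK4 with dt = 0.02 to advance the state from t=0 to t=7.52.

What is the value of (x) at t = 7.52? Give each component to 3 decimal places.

(x) = (8.585)

t=0.000: state=(3.130)
step 1 (dt=0.02): k1=(1.530), k2=(1.533), k3=(1.533), k4=(1.537); state += dt/6·(k1+2k2+2k3+k4)
t=0.020: state=(3.161)
t=0.040: state=(3.191)
t=0.060: state=(3.222)
continuing one RK4 step at a time; state shown every 25 steps (Δt=0.5):
t=0.500: state=(3.927)
t=1.000: state=(4.752)
t=1.500: state=(5.546)
t=2.000: state=(6.259)
t=2.500: state=(6.860)
t=3.000: state=(7.340)
t=3.500: state=(7.707)
t=4.000: state=(7.980)
t=4.500: state=(8.176)
t=5.000: state=(8.316)
t=5.500: state=(8.414)
t=6.000: state=(8.482)
t=6.500: state=(8.529)
t=7.000: state=(8.562)
t=7.500: state=(8.584)
t=7.520: state=(8.585)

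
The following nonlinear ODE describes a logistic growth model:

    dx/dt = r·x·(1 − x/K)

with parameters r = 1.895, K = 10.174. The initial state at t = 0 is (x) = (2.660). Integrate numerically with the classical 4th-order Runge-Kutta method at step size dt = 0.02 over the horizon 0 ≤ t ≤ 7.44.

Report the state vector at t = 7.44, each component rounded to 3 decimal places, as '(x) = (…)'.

(x) = (10.174)

t=0.000: state=(2.660)
step 1 (dt=0.02): k1=(3.723), k2=(3.756), k3=(3.757), k4=(3.790); state += dt/6·(k1+2k2+2k3+k4)
t=0.020: state=(2.735)
t=0.040: state=(2.812)
t=0.060: state=(2.889)
continuing one RK4 step at a time; state shown every 25 steps (Δt=0.5):
t=0.500: state=(4.856)
t=1.000: state=(7.142)
t=1.500: state=(8.736)
t=2.000: state=(9.564)
t=2.500: state=(9.928)
t=3.000: state=(10.077)
t=3.500: state=(10.136)
t=4.000: state=(10.159)
t=4.500: state=(10.168)
t=5.000: state=(10.172)
t=5.500: state=(10.173)
t=6.000: state=(10.174)
t=6.500: state=(10.174)
t=7.000: state=(10.174)
t=7.440: state=(10.174)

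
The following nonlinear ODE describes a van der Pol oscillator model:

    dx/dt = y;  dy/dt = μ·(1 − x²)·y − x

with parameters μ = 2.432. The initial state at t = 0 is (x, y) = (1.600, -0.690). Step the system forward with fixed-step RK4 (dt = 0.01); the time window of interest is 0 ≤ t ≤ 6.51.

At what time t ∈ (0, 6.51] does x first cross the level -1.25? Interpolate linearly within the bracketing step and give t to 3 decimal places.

t=0.000: state=(1.600, -0.690)
step 1 (dt=0.01): k1=(-0.690, 1.018), k2=(-0.685, 0.984), k3=(-0.685, 0.984), k4=(-0.680, 0.951); state += dt/6·(k1+2k2+2k3+k4)
t=0.010: state=(1.593, -0.680)
t=0.020: state=(1.586, -0.671)
t=0.030: state=(1.580, -0.662)
continuing one RK4 step at a time; state shown every 25 steps (Δt=0.25):
t=0.250: state=(1.446, -0.576)
t=0.500: state=(1.301, -0.605)
t=0.750: state=(1.137, -0.716)
t=1.000: state=(0.933, -0.939)
t=1.250: state=(0.649, -1.393)
t=1.500: state=(0.192, -2.400)
t=1.750: state=(-0.623, -4.134)
t=1.890: state=(-1.224, -4.176)
next step: t=1.900: state=(-1.266, -4.108) — x has crossed -1.25
linear interpolation between t=1.890 (-1.22432) and t=1.900 (-1.26575) → t≈1.896

t = 1.896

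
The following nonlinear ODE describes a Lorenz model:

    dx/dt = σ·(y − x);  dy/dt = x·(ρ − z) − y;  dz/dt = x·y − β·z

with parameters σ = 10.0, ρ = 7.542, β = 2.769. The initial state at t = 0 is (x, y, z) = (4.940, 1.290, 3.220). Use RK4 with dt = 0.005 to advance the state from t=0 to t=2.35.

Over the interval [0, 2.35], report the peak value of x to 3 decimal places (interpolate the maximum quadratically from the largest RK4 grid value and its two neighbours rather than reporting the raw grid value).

max x = 5.739

t=0.000: state=(4.940, 1.290, 3.220)
step 1 (dt=0.005): k1=(-36.500, 20.061, -2.544), k2=(-35.086, 19.647, -2.401), k3=(-35.132, 19.662, -2.402), k4=(-33.760, 19.260, -2.269); state += dt/6·(k1+2k2+2k3+k4)
t=0.005: state=(4.764, 1.388, 3.208)
t=0.010: state=(4.602, 1.483, 3.197)
t=0.015: state=(4.452, 1.573, 3.188)
continuing one RK4 step at a time; state shown every 20 steps (Δt=0.1):
t=0.100: state=(3.214, 2.756, 3.126)
t=0.200: state=(3.320, 3.816, 3.296)
t=0.300: state=(4.009, 4.831, 3.893)
t=0.400: state=(4.859, 5.682, 5.019)
t=0.500: state=(5.539, 6.017, 6.517)
t=0.600: state=(5.728, 5.608, 7.853)
t=0.700: state=(5.332, 4.709, 8.461)
t=0.800: state=(4.607, 3.846, 8.256)
t=0.900: state=(3.913, 3.320, 7.570)
t=1.000: state=(3.455, 3.135, 6.759)
t=1.100: state=(3.267, 3.204, 6.043)
t=1.200: state=(3.311, 3.453, 5.531)
t=1.300: state=(3.534, 3.827, 5.280)
t=1.400: state=(3.878, 4.262, 5.316)
t=1.500: state=(4.274, 4.665, 5.630)
t=1.600: state=(4.627, 4.925, 6.148)
t=1.700: state=(4.838, 4.952, 6.721)
t=1.800: state=(4.846, 4.749, 7.159)
t=1.900: state=(4.666, 4.420, 7.335)
t=2.000: state=(4.389, 4.101, 7.240)
t=2.100: state=(4.121, 3.885, 6.964)
t=2.200: state=(3.934, 3.802, 6.623)
t=2.300: state=(3.859, 3.840, 6.315)
t=2.350: state=(3.862, 3.895, 6.195)
largest grid value and its neighbours: x(0.575)=5.73794, x(0.580)=5.73900, x(0.585)=5.73848
parabola through these three points peaks at t≈0.581 with x≈5.73902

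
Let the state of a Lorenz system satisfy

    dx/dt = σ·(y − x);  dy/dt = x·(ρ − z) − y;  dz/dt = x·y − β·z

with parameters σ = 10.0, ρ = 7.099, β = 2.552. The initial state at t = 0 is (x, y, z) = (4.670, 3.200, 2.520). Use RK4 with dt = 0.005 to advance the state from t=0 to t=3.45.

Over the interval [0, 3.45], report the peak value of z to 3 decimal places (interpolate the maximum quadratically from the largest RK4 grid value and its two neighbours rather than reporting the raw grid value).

max z = 8.063

t=0.000: state=(4.670, 3.200, 2.520)
step 1 (dt=0.005): k1=(-14.700, 18.184, 8.513), k2=(-13.878, 17.872, 8.552), k3=(-13.906, 17.881, 8.554), k4=(-13.111, 17.579, 8.593); state += dt/6·(k1+2k2+2k3+k4)
t=0.005: state=(4.601, 3.289, 2.563)
t=0.010: state=(4.539, 3.376, 2.606)
t=0.015: state=(4.484, 3.460, 2.649)
continuing one RK4 step at a time; state shown every 40 steps (Δt=0.2):
t=0.200: state=(4.824, 5.454, 4.731)
t=0.400: state=(5.452, 5.271, 7.483)
t=0.600: state=(4.315, 3.577, 7.865)
t=0.800: state=(3.178, 2.841, 6.480)
t=1.000: state=(2.952, 3.033, 5.242)
t=1.200: state=(3.387, 3.712, 4.814)
t=1.400: state=(4.107, 4.454, 5.342)
t=1.600: state=(4.553, 4.609, 6.382)
t=1.800: state=(4.325, 4.082, 6.887)
t=2.000: state=(3.811, 3.591, 6.534)
t=2.200: state=(3.554, 3.523, 5.929)
t=2.400: state=(3.657, 3.776, 5.605)
t=2.600: state=(3.951, 4.101, 5.729)
t=2.800: state=(4.171, 4.224, 6.123)
t=3.000: state=(4.144, 4.072, 6.397)
t=3.200: state=(3.952, 3.852, 6.340)
t=3.400: state=(3.806, 3.769, 6.100)
t=3.450: state=(3.792, 3.775, 6.041)
largest grid value and its neighbours: z(0.515)=8.06154, z(0.520)=8.06285, z(0.525)=8.06234
parabola through these three points peaks at t≈0.521 with z≈8.06289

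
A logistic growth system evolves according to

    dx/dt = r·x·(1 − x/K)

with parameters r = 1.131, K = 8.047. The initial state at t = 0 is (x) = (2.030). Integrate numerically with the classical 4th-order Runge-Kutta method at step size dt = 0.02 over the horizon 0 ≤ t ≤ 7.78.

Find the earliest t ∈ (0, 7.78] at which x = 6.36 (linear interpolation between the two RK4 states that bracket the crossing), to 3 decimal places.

t = 2.134

t=0.000: state=(2.030)
step 1 (dt=0.02): k1=(1.717), k2=(1.726), k3=(1.726), k4=(1.736); state += dt/6·(k1+2k2+2k3+k4)
t=0.020: state=(2.065)
t=0.040: state=(2.099)
t=0.060: state=(2.135)
continuing one RK4 step at a time; state shown every 25 steps (Δt=0.5):
t=0.500: state=(2.998)
t=1.000: state=(4.113)
t=1.500: state=(5.214)
t=2.000: state=(6.149)
t=2.120: state=(6.339)
next step: t=2.140: state=(6.369) — x has crossed 6.36
linear interpolation between t=2.120 (6.33869) and t=2.140 (6.36893) → t≈2.134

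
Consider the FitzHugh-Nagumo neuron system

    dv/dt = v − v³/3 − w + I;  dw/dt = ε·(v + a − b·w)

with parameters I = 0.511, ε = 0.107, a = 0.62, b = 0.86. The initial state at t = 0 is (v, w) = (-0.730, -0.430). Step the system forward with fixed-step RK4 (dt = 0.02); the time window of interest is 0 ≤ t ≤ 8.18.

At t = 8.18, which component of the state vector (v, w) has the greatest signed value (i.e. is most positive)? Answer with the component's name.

largest component: v

t=0.000: state=(-0.730, -0.430)
step 1 (dt=0.02): k1=(0.341, 0.028), k2=(0.342, 0.028), k3=(0.342, 0.028), k4=(0.343, 0.028); state += dt/6·(k1+2k2+2k3+k4)
t=0.020: state=(-0.723, -0.429)
t=0.040: state=(-0.716, -0.429)
t=0.060: state=(-0.709, -0.428)
continuing one RK4 step at a time; state shown every 25 steps (Δt=0.5):
t=0.500: state=(-0.539, -0.412)
t=1.000: state=(-0.279, -0.382)
t=1.500: state=(0.108, -0.338)
t=2.000: state=(0.694, -0.270)
t=2.500: state=(1.373, -0.171)
t=3.000: state=(1.782, -0.047)
t=3.500: state=(1.893, 0.085)
t=4.000: state=(1.887, 0.212)
t=4.500: state=(1.851, 0.333)
t=5.000: state=(1.806, 0.446)
t=5.500: state=(1.759, 0.552)
t=6.000: state=(1.711, 0.650)
t=6.500: state=(1.662, 0.741)
t=7.000: state=(1.612, 0.826)
t=7.500: state=(1.562, 0.904)
t=8.000: state=(1.511, 0.976)
t=8.180: state=(1.492, 1.001)
compare at T: v=1.492, w=1.001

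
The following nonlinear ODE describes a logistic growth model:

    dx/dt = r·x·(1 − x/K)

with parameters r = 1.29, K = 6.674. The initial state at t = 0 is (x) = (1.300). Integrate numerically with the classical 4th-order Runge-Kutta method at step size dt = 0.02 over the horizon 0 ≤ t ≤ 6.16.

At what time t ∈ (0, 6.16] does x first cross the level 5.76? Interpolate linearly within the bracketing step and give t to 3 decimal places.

t = 2.527

t=0.000: state=(1.300)
step 1 (dt=0.02): k1=(1.350), k2=(1.361), k3=(1.361), k4=(1.372); state += dt/6·(k1+2k2+2k3+k4)
t=0.020: state=(1.327)
t=0.040: state=(1.355)
t=0.060: state=(1.383)
continuing one RK4 step at a time; state shown every 10 steps (Δt=0.2):
t=0.200: state=(1.591)
t=0.400: state=(1.925)
t=0.600: state=(2.296)
t=0.800: state=(2.699)
t=1.000: state=(3.122)
t=1.200: state=(3.552)
t=1.400: state=(3.974)
t=1.600: state=(4.377)
t=1.800: state=(4.749)
t=2.000: state=(5.082)
t=2.200: state=(5.374)
t=2.400: state=(5.623)
t=2.520: state=(5.753)
next step: t=2.540: state=(5.773) — x has crossed 5.76
linear interpolation between t=2.520 (5.75266) and t=2.540 (5.77296) → t≈2.527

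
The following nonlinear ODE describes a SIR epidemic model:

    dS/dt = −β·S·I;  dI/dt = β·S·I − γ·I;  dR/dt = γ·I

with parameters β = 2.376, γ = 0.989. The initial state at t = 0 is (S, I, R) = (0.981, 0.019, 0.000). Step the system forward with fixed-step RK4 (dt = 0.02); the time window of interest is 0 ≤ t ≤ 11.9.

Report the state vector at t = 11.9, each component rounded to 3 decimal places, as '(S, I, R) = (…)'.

(S, I, R) = (0.118, 0.001, 0.881)

t=0.000: state=(0.981, 0.019, 0.000)
step 1 (dt=0.02): k1=(-0.044, 0.025, 0.019), k2=(-0.045, 0.026, 0.019), k3=(-0.045, 0.026, 0.019), k4=(-0.045, 0.026, 0.019); state += dt/6·(k1+2k2+2k3+k4)
t=0.020: state=(0.980, 0.020, 0.000)
t=0.040: state=(0.979, 0.020, 0.001)
t=0.060: state=(0.978, 0.021, 0.001)
continuing one RK4 step at a time; state shown every 25 steps (Δt=0.5):
t=0.500: state=(0.950, 0.037, 0.013)
t=1.000: state=(0.895, 0.067, 0.038)
t=1.500: state=(0.806, 0.112, 0.082)
t=2.000: state=(0.683, 0.166, 0.151)
t=2.500: state=(0.545, 0.210, 0.245)
t=3.000: state=(0.419, 0.227, 0.354)
t=3.500: state=(0.321, 0.214, 0.464)
t=4.000: state=(0.254, 0.183, 0.563)
t=4.500: state=(0.208, 0.147, 0.645)
t=5.000: state=(0.179, 0.113, 0.709)
t=5.500: state=(0.159, 0.084, 0.757)
t=6.000: state=(0.146, 0.061, 0.793)
t=6.500: state=(0.137, 0.044, 0.819)
t=7.000: state=(0.131, 0.032, 0.837)
t=7.500: state=(0.127, 0.022, 0.850)
t=8.000: state=(0.124, 0.016, 0.860)
t=8.500: state=(0.122, 0.011, 0.866)
t=9.000: state=(0.121, 0.008, 0.871)
t=9.500: state=(0.120, 0.006, 0.874)
t=10.000: state=(0.119, 0.004, 0.877)
t=10.500: state=(0.119, 0.003, 0.878)
t=11.000: state=(0.119, 0.002, 0.879)
t=11.500: state=(0.118, 0.001, 0.880)
t=11.900: state=(0.118, 0.001, 0.881)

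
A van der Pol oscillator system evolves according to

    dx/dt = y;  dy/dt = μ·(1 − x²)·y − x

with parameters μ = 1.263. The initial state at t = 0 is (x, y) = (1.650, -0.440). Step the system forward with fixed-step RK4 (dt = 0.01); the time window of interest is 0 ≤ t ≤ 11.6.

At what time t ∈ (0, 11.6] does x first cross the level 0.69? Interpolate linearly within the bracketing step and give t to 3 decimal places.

t=0.000: state=(1.650, -0.440)
step 1 (dt=0.01): k1=(-0.440, -0.693), k2=(-0.443, -0.687), k3=(-0.443, -0.687), k4=(-0.447, -0.682); state += dt/6·(k1+2k2+2k3+k4)
t=0.010: state=(1.646, -0.447)
t=0.020: state=(1.641, -0.454)
t=0.030: state=(1.636, -0.460)
continuing one RK4 step at a time; state shown every 50 steps (Δt=0.5):
t=0.500: state=(1.356, -0.727)
t=1.000: state=(0.903, -1.133)
t=1.170: state=(0.692, -1.365)
next step: t=1.180: state=(0.678, -1.381) — x has crossed 0.69
linear interpolation between t=1.170 (0.69173) and t=1.180 (0.67800) → t≈1.171

t = 1.171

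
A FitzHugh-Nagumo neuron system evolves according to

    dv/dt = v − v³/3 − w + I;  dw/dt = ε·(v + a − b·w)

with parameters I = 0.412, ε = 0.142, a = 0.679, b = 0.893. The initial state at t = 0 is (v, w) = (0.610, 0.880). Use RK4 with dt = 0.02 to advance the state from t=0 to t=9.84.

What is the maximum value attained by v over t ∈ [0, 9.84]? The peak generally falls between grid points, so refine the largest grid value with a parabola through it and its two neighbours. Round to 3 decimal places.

max v = 0.662

t=0.000: state=(0.610, 0.880)
step 1 (dt=0.02): k1=(0.066, 0.071), k2=(0.066, 0.071), k3=(0.066, 0.071), k4=(0.066, 0.071); state += dt/6·(k1+2k2+2k3+k4)
t=0.020: state=(0.611, 0.881)
t=0.040: state=(0.613, 0.883)
t=0.060: state=(0.614, 0.884)
continuing one RK4 step at a time; state shown every 25 steps (Δt=0.5):
t=0.500: state=(0.639, 0.916)
t=1.000: state=(0.657, 0.951)
t=1.500: state=(0.662, 0.985)
t=2.000: state=(0.648, 1.016)
t=2.500: state=(0.614, 1.044)
t=3.000: state=(0.551, 1.067)
t=3.500: state=(0.450, 1.082)
t=4.000: state=(0.291, 1.088)
t=4.500: state=(0.041, 1.080)
t=5.000: state=(-0.357, 1.051)
t=5.500: state=(-0.927, 0.989)
t=6.000: state=(-1.484, 0.891)
t=6.500: state=(-1.765, 0.769)
t=7.000: state=(-1.830, 0.644)
t=7.500: state=(-1.815, 0.526)
t=8.000: state=(-1.776, 0.417)
t=8.500: state=(-1.731, 0.317)
t=9.000: state=(-1.684, 0.227)
t=9.500: state=(-1.638, 0.145)
t=9.840: state=(-1.606, 0.095)
largest grid value and its neighbours: v(1.380)=0.66201, v(1.400)=0.66201, v(1.420)=0.66198
parabola through these three points peaks at t≈1.390 with v≈0.66201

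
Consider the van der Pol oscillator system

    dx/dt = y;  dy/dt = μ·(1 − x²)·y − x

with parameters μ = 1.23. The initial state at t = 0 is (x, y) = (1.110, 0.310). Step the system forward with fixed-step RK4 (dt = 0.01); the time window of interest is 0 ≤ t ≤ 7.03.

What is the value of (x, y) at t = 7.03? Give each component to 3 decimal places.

(x, y) = (1.625, -0.627)

t=0.000: state=(1.110, 0.310)
step 1 (dt=0.01): k1=(0.310, -1.198), k2=(0.304, -1.200), k3=(0.304, -1.200), k4=(0.298, -1.201); state += dt/6·(k1+2k2+2k3+k4)
t=0.010: state=(1.113, 0.298)
t=0.020: state=(1.116, 0.286)
t=0.030: state=(1.119, 0.274)
continuing one RK4 step at a time; state shown every 25 steps (Δt=0.25):
t=0.250: state=(1.150, 0.012)
t=0.500: state=(1.118, -0.261)
t=0.750: state=(1.021, -0.513)
t=1.000: state=(0.861, -0.772)
t=1.250: state=(0.631, -1.084)
t=1.500: state=(0.310, -1.508)
t=1.750: state=(-0.135, -2.067)
t=2.000: state=(-0.717, -2.529)
t=2.250: state=(-1.332, -2.209)
t=2.500: state=(-1.752, -1.100)
t=2.750: state=(-1.903, -0.201)
t=3.000: state=(-1.891, 0.237)
t=3.250: state=(-1.804, 0.440)
t=3.500: state=(-1.678, 0.561)
t=3.750: state=(-1.524, 0.667)
t=4.000: state=(-1.343, 0.790)
t=4.250: state=(-1.126, 0.958)
t=4.500: state=(-0.857, 1.211)
t=4.750: state=(-0.508, 1.608)
t=5.000: state=(-0.036, 2.207)
t=5.250: state=(0.600, 2.833)
t=5.500: state=(1.311, 2.632)
t=5.750: state=(1.816, 1.325)
t=6.000: state=(1.998, 0.250)
t=6.250: state=(1.992, -0.228)
t=6.500: state=(1.907, -0.424)
t=6.750: state=(1.787, -0.530)
t=7.000: state=(1.644, -0.617)
t=7.030: state=(1.625, -0.627)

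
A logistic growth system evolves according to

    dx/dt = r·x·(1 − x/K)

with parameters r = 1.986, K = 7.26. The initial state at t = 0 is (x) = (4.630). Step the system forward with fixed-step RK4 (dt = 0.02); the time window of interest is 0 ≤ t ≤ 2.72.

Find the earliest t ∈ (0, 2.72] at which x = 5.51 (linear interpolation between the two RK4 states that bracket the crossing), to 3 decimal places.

t=0.000: state=(4.630)
step 1 (dt=0.02): k1=(3.331), k2=(3.313), k3=(3.313), k4=(3.294); state += dt/6·(k1+2k2+2k3+k4)
t=0.020: state=(4.696)
t=0.040: state=(4.762)
t=0.060: state=(4.826)
continuing one RK4 step at a time; state shown every 5 steps (Δt=0.1):
t=0.100: state=(4.953)
t=0.200: state=(5.254)
t=0.280: state=(5.476)
next step: t=0.300: state=(5.529) — x has crossed 5.51
linear interpolation between t=0.280 (5.47618) and t=0.300 (5.52909) → t≈0.293

t = 0.293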